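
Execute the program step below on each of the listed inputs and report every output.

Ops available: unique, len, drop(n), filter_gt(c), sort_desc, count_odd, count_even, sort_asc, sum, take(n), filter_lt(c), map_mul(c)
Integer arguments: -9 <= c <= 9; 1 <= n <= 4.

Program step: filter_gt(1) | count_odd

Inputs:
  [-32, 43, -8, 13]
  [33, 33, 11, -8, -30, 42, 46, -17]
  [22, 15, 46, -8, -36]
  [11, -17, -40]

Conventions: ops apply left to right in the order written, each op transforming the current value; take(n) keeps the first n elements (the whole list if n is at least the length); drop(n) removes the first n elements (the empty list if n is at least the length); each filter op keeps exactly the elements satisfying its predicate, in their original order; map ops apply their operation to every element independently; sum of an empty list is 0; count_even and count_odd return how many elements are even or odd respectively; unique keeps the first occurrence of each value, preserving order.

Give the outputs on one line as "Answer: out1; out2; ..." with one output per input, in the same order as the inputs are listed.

Execution, op by op:
  [-32, 43, -8, 13] -> [43, 13] -> 2
  [33, 33, 11, -8, -30, 42, 46, -17] -> [33, 33, 11, 42, 46] -> 3
  [22, 15, 46, -8, -36] -> [22, 15, 46] -> 1
  [11, -17, -40] -> [11] -> 1

2; 3; 1; 1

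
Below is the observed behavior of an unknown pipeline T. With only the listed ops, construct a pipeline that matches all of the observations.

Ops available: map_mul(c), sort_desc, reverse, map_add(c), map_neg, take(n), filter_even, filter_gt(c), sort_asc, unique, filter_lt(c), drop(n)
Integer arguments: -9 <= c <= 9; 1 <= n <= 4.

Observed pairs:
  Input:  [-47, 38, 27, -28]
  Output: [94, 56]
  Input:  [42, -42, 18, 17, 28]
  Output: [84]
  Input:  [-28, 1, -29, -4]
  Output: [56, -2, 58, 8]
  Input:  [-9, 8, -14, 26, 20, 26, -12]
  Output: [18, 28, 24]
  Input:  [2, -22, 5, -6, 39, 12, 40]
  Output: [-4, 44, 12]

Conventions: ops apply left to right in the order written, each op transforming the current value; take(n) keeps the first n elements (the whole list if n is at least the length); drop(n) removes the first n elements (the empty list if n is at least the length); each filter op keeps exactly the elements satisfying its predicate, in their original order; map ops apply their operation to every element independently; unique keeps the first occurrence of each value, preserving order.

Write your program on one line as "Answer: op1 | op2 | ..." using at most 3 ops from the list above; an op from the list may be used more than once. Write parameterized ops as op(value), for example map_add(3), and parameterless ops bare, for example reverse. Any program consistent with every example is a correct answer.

map_mul(2) | map_mul(-1) | filter_gt(-8)

Check, running the answer program on each example:
  [-47, 38, 27, -28] -> [-94, 76, 54, -56] -> [94, -76, -54, 56] -> [94, 56]
  [42, -42, 18, 17, 28] -> [84, -84, 36, 34, 56] -> [-84, 84, -36, -34, -56] -> [84]
  [-28, 1, -29, -4] -> [-56, 2, -58, -8] -> [56, -2, 58, 8] -> [56, -2, 58, 8]
  [-9, 8, -14, 26, 20, 26, -12] -> [-18, 16, -28, 52, 40, 52, -24] -> [18, -16, 28, -52, -40, -52, 24] -> [18, 28, 24]
  [2, -22, 5, -6, 39, 12, 40] -> [4, -44, 10, -12, 78, 24, 80] -> [-4, 44, -10, 12, -78, -24, -80] -> [-4, 44, 12]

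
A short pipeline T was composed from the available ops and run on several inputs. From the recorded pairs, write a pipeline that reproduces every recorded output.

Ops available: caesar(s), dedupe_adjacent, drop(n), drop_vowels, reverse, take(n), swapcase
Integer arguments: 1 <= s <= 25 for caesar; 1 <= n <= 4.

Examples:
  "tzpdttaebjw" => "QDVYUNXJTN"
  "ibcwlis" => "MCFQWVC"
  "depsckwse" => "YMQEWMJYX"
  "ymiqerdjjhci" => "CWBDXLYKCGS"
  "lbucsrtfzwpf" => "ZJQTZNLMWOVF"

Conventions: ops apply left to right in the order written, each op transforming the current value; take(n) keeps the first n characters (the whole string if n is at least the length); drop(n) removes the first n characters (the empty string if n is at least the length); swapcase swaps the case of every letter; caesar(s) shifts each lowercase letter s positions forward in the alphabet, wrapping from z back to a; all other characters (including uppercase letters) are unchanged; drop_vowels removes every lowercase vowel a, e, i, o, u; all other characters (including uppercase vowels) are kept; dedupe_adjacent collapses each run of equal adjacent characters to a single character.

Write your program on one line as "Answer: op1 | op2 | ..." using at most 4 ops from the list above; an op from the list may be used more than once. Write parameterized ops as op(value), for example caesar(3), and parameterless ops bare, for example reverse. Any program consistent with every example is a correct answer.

caesar(20) | swapcase | dedupe_adjacent | reverse

Check, running the answer program on each example:
  "tzpdttaebjw" -> "ntjxnnuyvdq" -> "NTJXNNUYVDQ" -> "NTJXNUYVDQ" -> "QDVYUNXJTN"
  "ibcwlis" -> "cvwqfcm" -> "CVWQFCM" -> "CVWQFCM" -> "MCFQWVC"
  "depsckwse" -> "xyjmweqmy" -> "XYJMWEQMY" -> "XYJMWEQMY" -> "YMQEWMJYX"
  "ymiqerdjjhci" -> "sgckylxddbwc" -> "SGCKYLXDDBWC" -> "SGCKYLXDBWC" -> "CWBDXLYKCGS"
  "lbucsrtfzwpf" -> "fvowmlnztqjz" -> "FVOWMLNZTQJZ" -> "FVOWMLNZTQJZ" -> "ZJQTZNLMWOVF"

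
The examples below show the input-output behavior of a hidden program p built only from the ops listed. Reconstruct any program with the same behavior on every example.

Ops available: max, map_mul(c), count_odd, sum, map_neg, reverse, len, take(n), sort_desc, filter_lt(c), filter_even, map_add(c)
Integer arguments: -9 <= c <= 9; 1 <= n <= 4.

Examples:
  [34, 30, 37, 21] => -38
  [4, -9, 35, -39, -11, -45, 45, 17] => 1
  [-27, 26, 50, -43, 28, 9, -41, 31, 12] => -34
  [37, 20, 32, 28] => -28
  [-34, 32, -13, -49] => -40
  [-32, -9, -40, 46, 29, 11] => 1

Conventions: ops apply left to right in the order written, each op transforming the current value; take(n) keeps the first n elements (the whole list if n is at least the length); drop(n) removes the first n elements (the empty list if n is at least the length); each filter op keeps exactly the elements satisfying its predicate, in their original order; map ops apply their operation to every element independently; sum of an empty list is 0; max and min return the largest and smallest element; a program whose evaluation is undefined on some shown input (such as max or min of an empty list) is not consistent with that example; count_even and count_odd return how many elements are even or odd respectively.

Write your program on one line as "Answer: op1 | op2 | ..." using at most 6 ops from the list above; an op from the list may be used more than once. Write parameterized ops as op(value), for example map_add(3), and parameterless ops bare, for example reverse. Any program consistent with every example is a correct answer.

take(2) | reverse | take(1) | map_add(8) | map_neg | sum

Check, running the answer program on each example:
  [34, 30, 37, 21] -> [34, 30] -> [30, 34] -> [30] -> [38] -> [-38] -> -38
  [4, -9, 35, -39, -11, -45, 45, 17] -> [4, -9] -> [-9, 4] -> [-9] -> [-1] -> [1] -> 1
  [-27, 26, 50, -43, 28, 9, -41, 31, 12] -> [-27, 26] -> [26, -27] -> [26] -> [34] -> [-34] -> -34
  [37, 20, 32, 28] -> [37, 20] -> [20, 37] -> [20] -> [28] -> [-28] -> -28
  [-34, 32, -13, -49] -> [-34, 32] -> [32, -34] -> [32] -> [40] -> [-40] -> -40
  [-32, -9, -40, 46, 29, 11] -> [-32, -9] -> [-9, -32] -> [-9] -> [-1] -> [1] -> 1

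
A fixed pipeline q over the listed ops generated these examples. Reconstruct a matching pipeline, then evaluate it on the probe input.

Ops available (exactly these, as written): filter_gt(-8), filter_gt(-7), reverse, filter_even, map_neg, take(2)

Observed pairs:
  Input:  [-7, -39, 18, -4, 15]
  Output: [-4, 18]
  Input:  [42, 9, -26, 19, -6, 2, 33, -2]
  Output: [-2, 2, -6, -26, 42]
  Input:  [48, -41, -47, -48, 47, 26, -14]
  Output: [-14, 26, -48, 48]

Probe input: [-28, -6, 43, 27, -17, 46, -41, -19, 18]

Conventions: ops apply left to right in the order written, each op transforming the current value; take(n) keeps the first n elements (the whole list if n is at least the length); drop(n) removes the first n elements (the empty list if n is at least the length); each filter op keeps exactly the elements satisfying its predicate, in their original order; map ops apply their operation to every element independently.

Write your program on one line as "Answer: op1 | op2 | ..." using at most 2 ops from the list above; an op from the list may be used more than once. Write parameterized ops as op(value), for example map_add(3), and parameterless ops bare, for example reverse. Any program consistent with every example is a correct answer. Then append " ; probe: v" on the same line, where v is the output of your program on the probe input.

filter_even | reverse ; probe: [18, 46, -6, -28]

Check, running the answer program on each example:
  [-7, -39, 18, -4, 15] -> [18, -4] -> [-4, 18]
  [42, 9, -26, 19, -6, 2, 33, -2] -> [42, -26, -6, 2, -2] -> [-2, 2, -6, -26, 42]
  [48, -41, -47, -48, 47, 26, -14] -> [48, -48, 26, -14] -> [-14, 26, -48, 48]
  probe: [-28, -6, 43, 27, -17, 46, -41, -19, 18] -> [-28, -6, 46, 18] -> [18, 46, -6, -28]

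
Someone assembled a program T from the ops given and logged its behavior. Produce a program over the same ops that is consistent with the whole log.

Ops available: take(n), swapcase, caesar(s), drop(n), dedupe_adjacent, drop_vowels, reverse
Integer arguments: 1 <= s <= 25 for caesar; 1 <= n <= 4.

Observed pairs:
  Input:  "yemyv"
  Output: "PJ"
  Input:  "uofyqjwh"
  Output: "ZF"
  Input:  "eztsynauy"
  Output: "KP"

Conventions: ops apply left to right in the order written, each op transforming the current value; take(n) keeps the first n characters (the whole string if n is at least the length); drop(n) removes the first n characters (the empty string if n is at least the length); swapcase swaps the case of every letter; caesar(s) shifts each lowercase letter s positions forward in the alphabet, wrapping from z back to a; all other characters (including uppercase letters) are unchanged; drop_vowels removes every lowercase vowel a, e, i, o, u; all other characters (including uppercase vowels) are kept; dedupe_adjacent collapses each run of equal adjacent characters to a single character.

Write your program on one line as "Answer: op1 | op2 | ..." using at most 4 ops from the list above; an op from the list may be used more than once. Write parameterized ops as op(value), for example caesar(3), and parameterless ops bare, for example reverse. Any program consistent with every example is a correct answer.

take(2) | reverse | caesar(11) | swapcase

Check, running the answer program on each example:
  "yemyv" -> "ye" -> "ey" -> "pj" -> "PJ"
  "uofyqjwh" -> "uo" -> "ou" -> "zf" -> "ZF"
  "eztsynauy" -> "ez" -> "ze" -> "kp" -> "KP"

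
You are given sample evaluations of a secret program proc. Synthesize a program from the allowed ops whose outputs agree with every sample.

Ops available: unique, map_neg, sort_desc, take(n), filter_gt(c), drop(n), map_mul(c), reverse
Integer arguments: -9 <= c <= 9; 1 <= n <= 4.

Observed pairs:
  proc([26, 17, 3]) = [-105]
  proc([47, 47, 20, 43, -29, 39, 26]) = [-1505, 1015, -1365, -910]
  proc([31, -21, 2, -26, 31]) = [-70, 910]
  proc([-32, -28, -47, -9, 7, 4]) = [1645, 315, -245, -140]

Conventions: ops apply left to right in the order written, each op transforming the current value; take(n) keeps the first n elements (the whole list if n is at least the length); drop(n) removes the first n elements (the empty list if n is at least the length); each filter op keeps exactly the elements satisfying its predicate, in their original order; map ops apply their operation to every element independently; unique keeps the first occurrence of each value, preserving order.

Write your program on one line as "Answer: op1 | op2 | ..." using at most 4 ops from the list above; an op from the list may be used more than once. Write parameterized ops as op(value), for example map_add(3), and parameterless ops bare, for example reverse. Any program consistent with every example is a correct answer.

map_mul(7) | unique | drop(2) | map_mul(-5)

Check, running the answer program on each example:
  [26, 17, 3] -> [182, 119, 21] -> [182, 119, 21] -> [21] -> [-105]
  [47, 47, 20, 43, -29, 39, 26] -> [329, 329, 140, 301, -203, 273, 182] -> [329, 140, 301, -203, 273, 182] -> [301, -203, 273, 182] -> [-1505, 1015, -1365, -910]
  [31, -21, 2, -26, 31] -> [217, -147, 14, -182, 217] -> [217, -147, 14, -182] -> [14, -182] -> [-70, 910]
  [-32, -28, -47, -9, 7, 4] -> [-224, -196, -329, -63, 49, 28] -> [-224, -196, -329, -63, 49, 28] -> [-329, -63, 49, 28] -> [1645, 315, -245, -140]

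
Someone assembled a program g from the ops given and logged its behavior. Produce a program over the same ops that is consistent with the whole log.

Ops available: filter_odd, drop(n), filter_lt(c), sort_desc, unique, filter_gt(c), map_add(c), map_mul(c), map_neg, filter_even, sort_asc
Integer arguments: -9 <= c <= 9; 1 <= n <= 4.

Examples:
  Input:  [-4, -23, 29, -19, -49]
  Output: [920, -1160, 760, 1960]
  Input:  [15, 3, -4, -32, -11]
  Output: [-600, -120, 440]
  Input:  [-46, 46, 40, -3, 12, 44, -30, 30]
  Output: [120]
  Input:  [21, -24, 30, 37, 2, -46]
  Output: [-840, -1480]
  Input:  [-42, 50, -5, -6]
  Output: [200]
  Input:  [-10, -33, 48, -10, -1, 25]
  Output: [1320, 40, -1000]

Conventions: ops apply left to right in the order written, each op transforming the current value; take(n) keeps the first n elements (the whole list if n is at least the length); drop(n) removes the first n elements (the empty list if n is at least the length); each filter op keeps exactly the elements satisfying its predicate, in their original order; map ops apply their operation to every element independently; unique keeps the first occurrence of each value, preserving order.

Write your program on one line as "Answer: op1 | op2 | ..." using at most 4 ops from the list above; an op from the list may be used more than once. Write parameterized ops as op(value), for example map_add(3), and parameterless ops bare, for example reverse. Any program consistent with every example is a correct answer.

filter_odd | map_mul(-8) | map_mul(5)

Check, running the answer program on each example:
  [-4, -23, 29, -19, -49] -> [-23, 29, -19, -49] -> [184, -232, 152, 392] -> [920, -1160, 760, 1960]
  [15, 3, -4, -32, -11] -> [15, 3, -11] -> [-120, -24, 88] -> [-600, -120, 440]
  [-46, 46, 40, -3, 12, 44, -30, 30] -> [-3] -> [24] -> [120]
  [21, -24, 30, 37, 2, -46] -> [21, 37] -> [-168, -296] -> [-840, -1480]
  [-42, 50, -5, -6] -> [-5] -> [40] -> [200]
  [-10, -33, 48, -10, -1, 25] -> [-33, -1, 25] -> [264, 8, -200] -> [1320, 40, -1000]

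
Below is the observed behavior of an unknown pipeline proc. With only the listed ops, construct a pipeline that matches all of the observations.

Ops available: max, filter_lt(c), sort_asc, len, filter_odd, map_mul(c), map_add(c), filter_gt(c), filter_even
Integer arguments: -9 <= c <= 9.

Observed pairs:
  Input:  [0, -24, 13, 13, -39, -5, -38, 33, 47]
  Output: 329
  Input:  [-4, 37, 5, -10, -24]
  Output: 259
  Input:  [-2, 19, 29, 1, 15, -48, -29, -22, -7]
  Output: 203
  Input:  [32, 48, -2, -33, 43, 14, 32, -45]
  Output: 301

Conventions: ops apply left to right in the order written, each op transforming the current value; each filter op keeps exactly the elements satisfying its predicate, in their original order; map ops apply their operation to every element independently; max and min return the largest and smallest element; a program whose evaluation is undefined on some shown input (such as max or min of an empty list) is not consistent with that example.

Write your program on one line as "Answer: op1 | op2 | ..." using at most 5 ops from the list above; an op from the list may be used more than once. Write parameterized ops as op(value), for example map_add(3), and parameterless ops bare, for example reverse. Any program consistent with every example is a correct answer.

sort_asc | filter_gt(1) | map_mul(7) | filter_odd | max

Check, running the answer program on each example:
  [0, -24, 13, 13, -39, -5, -38, 33, 47] -> [-39, -38, -24, -5, 0, 13, 13, 33, 47] -> [13, 13, 33, 47] -> [91, 91, 231, 329] -> [91, 91, 231, 329] -> 329
  [-4, 37, 5, -10, -24] -> [-24, -10, -4, 5, 37] -> [5, 37] -> [35, 259] -> [35, 259] -> 259
  [-2, 19, 29, 1, 15, -48, -29, -22, -7] -> [-48, -29, -22, -7, -2, 1, 15, 19, 29] -> [15, 19, 29] -> [105, 133, 203] -> [105, 133, 203] -> 203
  [32, 48, -2, -33, 43, 14, 32, -45] -> [-45, -33, -2, 14, 32, 32, 43, 48] -> [14, 32, 32, 43, 48] -> [98, 224, 224, 301, 336] -> [301] -> 301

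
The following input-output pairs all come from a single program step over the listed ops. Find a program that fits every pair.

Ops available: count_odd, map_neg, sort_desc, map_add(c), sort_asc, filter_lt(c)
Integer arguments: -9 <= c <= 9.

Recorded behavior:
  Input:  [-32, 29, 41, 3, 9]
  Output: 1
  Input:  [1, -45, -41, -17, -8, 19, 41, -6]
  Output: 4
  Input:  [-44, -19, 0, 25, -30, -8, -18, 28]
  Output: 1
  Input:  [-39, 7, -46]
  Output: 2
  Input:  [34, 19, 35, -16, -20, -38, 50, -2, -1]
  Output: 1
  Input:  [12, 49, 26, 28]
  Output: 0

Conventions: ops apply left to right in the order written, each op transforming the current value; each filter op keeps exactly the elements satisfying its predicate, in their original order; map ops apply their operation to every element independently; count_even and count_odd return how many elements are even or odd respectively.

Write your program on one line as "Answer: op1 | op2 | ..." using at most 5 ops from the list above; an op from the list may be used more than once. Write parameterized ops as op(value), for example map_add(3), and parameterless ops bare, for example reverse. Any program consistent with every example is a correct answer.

filter_lt(9) | sort_asc | sort_desc | count_odd

Check, running the answer program on each example:
  [-32, 29, 41, 3, 9] -> [-32, 3] -> [-32, 3] -> [3, -32] -> 1
  [1, -45, -41, -17, -8, 19, 41, -6] -> [1, -45, -41, -17, -8, -6] -> [-45, -41, -17, -8, -6, 1] -> [1, -6, -8, -17, -41, -45] -> 4
  [-44, -19, 0, 25, -30, -8, -18, 28] -> [-44, -19, 0, -30, -8, -18] -> [-44, -30, -19, -18, -8, 0] -> [0, -8, -18, -19, -30, -44] -> 1
  [-39, 7, -46] -> [-39, 7, -46] -> [-46, -39, 7] -> [7, -39, -46] -> 2
  [34, 19, 35, -16, -20, -38, 50, -2, -1] -> [-16, -20, -38, -2, -1] -> [-38, -20, -16, -2, -1] -> [-1, -2, -16, -20, -38] -> 1
  [12, 49, 26, 28] -> [] -> [] -> [] -> 0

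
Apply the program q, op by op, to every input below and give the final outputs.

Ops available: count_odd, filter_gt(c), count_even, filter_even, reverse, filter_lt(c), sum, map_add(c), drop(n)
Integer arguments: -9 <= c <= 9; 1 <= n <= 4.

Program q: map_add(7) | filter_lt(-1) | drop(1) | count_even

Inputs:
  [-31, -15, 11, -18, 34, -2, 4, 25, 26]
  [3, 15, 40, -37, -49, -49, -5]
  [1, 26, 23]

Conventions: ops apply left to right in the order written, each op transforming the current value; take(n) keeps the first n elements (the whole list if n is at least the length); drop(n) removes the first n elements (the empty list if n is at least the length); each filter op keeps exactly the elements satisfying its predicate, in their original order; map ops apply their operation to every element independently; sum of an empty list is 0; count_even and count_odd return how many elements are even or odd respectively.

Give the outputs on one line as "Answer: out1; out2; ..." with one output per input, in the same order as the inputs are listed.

1; 2; 0

Execution, op by op:
  [-31, -15, 11, -18, 34, -2, 4, 25, 26] -> [-24, -8, 18, -11, 41, 5, 11, 32, 33] -> [-24, -8, -11] -> [-8, -11] -> 1
  [3, 15, 40, -37, -49, -49, -5] -> [10, 22, 47, -30, -42, -42, 2] -> [-30, -42, -42] -> [-42, -42] -> 2
  [1, 26, 23] -> [8, 33, 30] -> [] -> [] -> 0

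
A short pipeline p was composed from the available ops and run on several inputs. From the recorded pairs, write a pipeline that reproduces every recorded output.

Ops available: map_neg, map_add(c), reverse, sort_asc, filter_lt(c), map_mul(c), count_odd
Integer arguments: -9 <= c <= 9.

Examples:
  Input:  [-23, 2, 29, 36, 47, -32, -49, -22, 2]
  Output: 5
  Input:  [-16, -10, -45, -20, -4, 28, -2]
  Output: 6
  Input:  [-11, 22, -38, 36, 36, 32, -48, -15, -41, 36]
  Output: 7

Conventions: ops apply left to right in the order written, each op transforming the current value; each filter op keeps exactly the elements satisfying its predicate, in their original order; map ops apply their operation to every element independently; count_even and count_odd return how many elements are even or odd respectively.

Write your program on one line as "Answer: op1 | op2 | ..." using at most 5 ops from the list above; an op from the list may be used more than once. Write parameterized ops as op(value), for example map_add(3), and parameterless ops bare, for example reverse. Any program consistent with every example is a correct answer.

map_add(8) | reverse | map_add(-5) | map_neg | count_odd

Check, running the answer program on each example:
  [-23, 2, 29, 36, 47, -32, -49, -22, 2] -> [-15, 10, 37, 44, 55, -24, -41, -14, 10] -> [10, -14, -41, -24, 55, 44, 37, 10, -15] -> [5, -19, -46, -29, 50, 39, 32, 5, -20] -> [-5, 19, 46, 29, -50, -39, -32, -5, 20] -> 5
  [-16, -10, -45, -20, -4, 28, -2] -> [-8, -2, -37, -12, 4, 36, 6] -> [6, 36, 4, -12, -37, -2, -8] -> [1, 31, -1, -17, -42, -7, -13] -> [-1, -31, 1, 17, 42, 7, 13] -> 6
  [-11, 22, -38, 36, 36, 32, -48, -15, -41, 36] -> [-3, 30, -30, 44, 44, 40, -40, -7, -33, 44] -> [44, -33, -7, -40, 40, 44, 44, -30, 30, -3] -> [39, -38, -12, -45, 35, 39, 39, -35, 25, -8] -> [-39, 38, 12, 45, -35, -39, -39, 35, -25, 8] -> 7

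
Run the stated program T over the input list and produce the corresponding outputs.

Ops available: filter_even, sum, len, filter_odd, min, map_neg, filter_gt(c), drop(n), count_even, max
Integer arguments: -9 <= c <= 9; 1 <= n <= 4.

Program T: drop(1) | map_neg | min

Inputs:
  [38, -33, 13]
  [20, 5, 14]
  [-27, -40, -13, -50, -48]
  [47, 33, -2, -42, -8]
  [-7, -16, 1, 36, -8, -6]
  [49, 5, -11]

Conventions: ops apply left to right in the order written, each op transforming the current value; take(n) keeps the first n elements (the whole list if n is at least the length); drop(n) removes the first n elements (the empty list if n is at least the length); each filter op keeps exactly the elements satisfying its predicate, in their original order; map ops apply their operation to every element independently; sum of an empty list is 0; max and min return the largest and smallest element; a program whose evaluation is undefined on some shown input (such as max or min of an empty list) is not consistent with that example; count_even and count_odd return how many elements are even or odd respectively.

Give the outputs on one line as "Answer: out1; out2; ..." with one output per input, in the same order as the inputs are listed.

Execution, op by op:
  [38, -33, 13] -> [-33, 13] -> [33, -13] -> -13
  [20, 5, 14] -> [5, 14] -> [-5, -14] -> -14
  [-27, -40, -13, -50, -48] -> [-40, -13, -50, -48] -> [40, 13, 50, 48] -> 13
  [47, 33, -2, -42, -8] -> [33, -2, -42, -8] -> [-33, 2, 42, 8] -> -33
  [-7, -16, 1, 36, -8, -6] -> [-16, 1, 36, -8, -6] -> [16, -1, -36, 8, 6] -> -36
  [49, 5, -11] -> [5, -11] -> [-5, 11] -> -5

-13; -14; 13; -33; -36; -5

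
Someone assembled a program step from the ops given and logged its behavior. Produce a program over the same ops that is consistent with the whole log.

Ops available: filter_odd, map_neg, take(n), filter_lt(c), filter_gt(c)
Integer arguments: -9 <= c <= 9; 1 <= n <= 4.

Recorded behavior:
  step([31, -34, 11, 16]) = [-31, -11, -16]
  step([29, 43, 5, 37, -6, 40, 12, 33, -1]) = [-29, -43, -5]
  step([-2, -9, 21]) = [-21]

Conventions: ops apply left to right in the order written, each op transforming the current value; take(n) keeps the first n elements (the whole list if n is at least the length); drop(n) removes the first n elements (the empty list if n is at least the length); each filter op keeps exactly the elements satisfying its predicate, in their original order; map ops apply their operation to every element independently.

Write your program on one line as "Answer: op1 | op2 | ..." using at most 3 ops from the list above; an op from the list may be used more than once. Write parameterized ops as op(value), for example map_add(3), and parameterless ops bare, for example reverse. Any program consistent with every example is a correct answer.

filter_gt(1) | map_neg | take(3)

Check, running the answer program on each example:
  [31, -34, 11, 16] -> [31, 11, 16] -> [-31, -11, -16] -> [-31, -11, -16]
  [29, 43, 5, 37, -6, 40, 12, 33, -1] -> [29, 43, 5, 37, 40, 12, 33] -> [-29, -43, -5, -37, -40, -12, -33] -> [-29, -43, -5]
  [-2, -9, 21] -> [21] -> [-21] -> [-21]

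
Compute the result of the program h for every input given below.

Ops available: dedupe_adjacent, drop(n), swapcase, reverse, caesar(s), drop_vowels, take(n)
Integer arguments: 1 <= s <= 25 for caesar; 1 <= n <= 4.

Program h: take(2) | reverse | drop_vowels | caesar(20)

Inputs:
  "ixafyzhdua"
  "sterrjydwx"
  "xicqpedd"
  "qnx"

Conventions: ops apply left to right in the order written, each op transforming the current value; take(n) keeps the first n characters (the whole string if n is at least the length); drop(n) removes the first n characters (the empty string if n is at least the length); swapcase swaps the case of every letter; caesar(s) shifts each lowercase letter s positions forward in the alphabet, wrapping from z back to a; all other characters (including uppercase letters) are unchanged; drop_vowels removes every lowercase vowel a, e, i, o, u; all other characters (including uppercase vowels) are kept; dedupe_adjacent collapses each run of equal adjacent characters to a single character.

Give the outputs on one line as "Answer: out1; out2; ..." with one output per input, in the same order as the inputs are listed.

"r"; "nm"; "r"; "hk"

Execution, op by op:
  "ixafyzhdua" -> "ix" -> "xi" -> "x" -> "r"
  "sterrjydwx" -> "st" -> "ts" -> "ts" -> "nm"
  "xicqpedd" -> "xi" -> "ix" -> "x" -> "r"
  "qnx" -> "qn" -> "nq" -> "nq" -> "hk"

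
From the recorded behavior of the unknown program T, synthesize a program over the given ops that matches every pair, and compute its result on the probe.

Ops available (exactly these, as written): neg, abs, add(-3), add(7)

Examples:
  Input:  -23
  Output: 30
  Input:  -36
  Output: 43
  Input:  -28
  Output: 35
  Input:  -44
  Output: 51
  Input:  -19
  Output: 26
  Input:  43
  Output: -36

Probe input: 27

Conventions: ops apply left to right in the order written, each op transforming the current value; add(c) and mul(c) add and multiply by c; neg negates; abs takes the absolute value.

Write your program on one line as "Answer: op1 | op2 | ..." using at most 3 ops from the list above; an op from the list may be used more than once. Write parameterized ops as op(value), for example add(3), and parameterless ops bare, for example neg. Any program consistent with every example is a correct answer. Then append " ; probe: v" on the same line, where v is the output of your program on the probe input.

neg | add(7) ; probe: -20

Check, running the answer program on each example:
  -23 -> 23 -> 30
  -36 -> 36 -> 43
  -28 -> 28 -> 35
  -44 -> 44 -> 51
  -19 -> 19 -> 26
  43 -> -43 -> -36
  probe: 27 -> -27 -> -20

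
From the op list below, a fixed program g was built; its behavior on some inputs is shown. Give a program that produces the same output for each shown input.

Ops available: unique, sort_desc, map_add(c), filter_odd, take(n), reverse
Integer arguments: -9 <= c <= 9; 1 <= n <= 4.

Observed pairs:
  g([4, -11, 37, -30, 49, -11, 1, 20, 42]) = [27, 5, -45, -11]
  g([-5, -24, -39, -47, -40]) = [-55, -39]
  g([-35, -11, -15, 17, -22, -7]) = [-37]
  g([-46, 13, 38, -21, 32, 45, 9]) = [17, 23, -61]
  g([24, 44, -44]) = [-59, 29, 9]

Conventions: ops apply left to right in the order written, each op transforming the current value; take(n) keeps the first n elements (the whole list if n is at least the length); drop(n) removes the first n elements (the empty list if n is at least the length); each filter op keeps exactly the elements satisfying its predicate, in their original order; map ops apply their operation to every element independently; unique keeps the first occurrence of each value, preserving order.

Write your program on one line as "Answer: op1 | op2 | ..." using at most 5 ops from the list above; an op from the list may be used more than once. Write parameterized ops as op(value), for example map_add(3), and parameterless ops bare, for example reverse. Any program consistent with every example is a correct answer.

map_add(-8) | reverse | map_add(-7) | filter_odd

Check, running the answer program on each example:
  [4, -11, 37, -30, 49, -11, 1, 20, 42] -> [-4, -19, 29, -38, 41, -19, -7, 12, 34] -> [34, 12, -7, -19, 41, -38, 29, -19, -4] -> [27, 5, -14, -26, 34, -45, 22, -26, -11] -> [27, 5, -45, -11]
  [-5, -24, -39, -47, -40] -> [-13, -32, -47, -55, -48] -> [-48, -55, -47, -32, -13] -> [-55, -62, -54, -39, -20] -> [-55, -39]
  [-35, -11, -15, 17, -22, -7] -> [-43, -19, -23, 9, -30, -15] -> [-15, -30, 9, -23, -19, -43] -> [-22, -37, 2, -30, -26, -50] -> [-37]
  [-46, 13, 38, -21, 32, 45, 9] -> [-54, 5, 30, -29, 24, 37, 1] -> [1, 37, 24, -29, 30, 5, -54] -> [-6, 30, 17, -36, 23, -2, -61] -> [17, 23, -61]
  [24, 44, -44] -> [16, 36, -52] -> [-52, 36, 16] -> [-59, 29, 9] -> [-59, 29, 9]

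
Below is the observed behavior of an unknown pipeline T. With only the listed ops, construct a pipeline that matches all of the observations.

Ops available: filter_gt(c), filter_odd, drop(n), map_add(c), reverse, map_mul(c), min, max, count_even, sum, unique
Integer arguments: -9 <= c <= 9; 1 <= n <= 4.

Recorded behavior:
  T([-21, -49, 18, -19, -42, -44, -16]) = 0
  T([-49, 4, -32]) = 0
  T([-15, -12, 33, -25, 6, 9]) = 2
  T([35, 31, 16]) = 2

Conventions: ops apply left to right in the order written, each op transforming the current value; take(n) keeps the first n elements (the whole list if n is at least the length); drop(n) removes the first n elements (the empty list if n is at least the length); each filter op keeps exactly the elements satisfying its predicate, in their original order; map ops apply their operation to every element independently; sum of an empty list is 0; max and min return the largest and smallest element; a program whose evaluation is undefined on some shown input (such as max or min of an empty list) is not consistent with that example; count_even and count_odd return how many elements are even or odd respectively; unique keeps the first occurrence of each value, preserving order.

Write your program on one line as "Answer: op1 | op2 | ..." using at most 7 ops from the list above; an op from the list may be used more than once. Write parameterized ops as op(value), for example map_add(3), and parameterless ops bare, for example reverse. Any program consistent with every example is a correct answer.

filter_gt(5) | filter_odd | map_mul(6) | map_add(-5) | map_add(-7) | count_even

Check, running the answer program on each example:
  [-21, -49, 18, -19, -42, -44, -16] -> [18] -> [] -> [] -> [] -> [] -> 0
  [-49, 4, -32] -> [] -> [] -> [] -> [] -> [] -> 0
  [-15, -12, 33, -25, 6, 9] -> [33, 6, 9] -> [33, 9] -> [198, 54] -> [193, 49] -> [186, 42] -> 2
  [35, 31, 16] -> [35, 31, 16] -> [35, 31] -> [210, 186] -> [205, 181] -> [198, 174] -> 2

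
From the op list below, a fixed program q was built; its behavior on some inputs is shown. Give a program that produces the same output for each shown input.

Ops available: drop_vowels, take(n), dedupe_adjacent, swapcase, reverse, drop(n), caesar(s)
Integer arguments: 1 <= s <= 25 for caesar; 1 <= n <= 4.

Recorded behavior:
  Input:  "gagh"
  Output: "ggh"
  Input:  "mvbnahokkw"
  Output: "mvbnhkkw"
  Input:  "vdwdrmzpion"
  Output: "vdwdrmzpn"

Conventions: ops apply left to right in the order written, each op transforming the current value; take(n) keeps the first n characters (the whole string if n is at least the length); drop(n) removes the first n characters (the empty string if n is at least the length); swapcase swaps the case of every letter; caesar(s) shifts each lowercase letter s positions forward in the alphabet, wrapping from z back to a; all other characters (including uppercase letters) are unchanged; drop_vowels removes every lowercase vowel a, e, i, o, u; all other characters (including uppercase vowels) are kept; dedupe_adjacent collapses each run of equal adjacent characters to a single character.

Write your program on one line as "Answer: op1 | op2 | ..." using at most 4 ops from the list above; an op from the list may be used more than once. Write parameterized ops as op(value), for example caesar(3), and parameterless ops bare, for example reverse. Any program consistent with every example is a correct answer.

reverse | drop_vowels | reverse

Check, running the answer program on each example:
  "gagh" -> "hgag" -> "hgg" -> "ggh"
  "mvbnahokkw" -> "wkkohanbvm" -> "wkkhnbvm" -> "mvbnhkkw"
  "vdwdrmzpion" -> "noipzmrdwdv" -> "npzmrdwdv" -> "vdwdrmzpn"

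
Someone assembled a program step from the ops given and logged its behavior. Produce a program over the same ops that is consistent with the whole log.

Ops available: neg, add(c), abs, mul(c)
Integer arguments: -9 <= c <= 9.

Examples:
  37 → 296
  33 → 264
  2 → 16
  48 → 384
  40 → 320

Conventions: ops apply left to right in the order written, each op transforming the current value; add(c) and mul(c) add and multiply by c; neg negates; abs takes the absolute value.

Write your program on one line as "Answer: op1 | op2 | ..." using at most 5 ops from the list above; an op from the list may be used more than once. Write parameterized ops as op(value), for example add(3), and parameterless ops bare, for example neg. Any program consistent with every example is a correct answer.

neg | mul(2) | neg | mul(-4) | abs

Check, running the answer program on each example:
  37 -> -37 -> -74 -> 74 -> -296 -> 296
  33 -> -33 -> -66 -> 66 -> -264 -> 264
  2 -> -2 -> -4 -> 4 -> -16 -> 16
  48 -> -48 -> -96 -> 96 -> -384 -> 384
  40 -> -40 -> -80 -> 80 -> -320 -> 320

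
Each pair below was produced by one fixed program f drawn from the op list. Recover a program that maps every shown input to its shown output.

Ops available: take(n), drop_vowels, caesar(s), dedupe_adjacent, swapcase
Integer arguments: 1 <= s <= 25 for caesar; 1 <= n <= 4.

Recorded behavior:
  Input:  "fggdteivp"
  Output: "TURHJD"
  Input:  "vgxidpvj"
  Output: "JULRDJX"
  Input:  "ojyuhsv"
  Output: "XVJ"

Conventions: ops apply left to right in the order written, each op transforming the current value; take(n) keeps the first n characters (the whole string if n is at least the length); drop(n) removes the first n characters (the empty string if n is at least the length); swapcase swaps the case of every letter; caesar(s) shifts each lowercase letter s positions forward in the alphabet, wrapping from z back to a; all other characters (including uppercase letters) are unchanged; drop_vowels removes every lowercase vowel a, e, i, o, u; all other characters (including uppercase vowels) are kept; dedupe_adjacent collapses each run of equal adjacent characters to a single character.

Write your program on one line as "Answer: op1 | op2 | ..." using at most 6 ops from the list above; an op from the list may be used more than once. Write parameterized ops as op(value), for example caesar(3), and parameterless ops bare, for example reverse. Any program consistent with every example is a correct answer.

drop_vowels | caesar(22) | drop_vowels | dedupe_adjacent | caesar(18) | swapcase

Check, running the answer program on each example:
  "fggdteivp" -> "fggdtvp" -> "bcczprl" -> "bcczprl" -> "bczprl" -> "turhjd" -> "TURHJD"
  "vgxidpvj" -> "vgxdpvj" -> "rctzlrf" -> "rctzlrf" -> "rctzlrf" -> "julrdjx" -> "JULRDJX"
  "ojyuhsv" -> "jyhsv" -> "fudor" -> "fdr" -> "fdr" -> "xvj" -> "XVJ"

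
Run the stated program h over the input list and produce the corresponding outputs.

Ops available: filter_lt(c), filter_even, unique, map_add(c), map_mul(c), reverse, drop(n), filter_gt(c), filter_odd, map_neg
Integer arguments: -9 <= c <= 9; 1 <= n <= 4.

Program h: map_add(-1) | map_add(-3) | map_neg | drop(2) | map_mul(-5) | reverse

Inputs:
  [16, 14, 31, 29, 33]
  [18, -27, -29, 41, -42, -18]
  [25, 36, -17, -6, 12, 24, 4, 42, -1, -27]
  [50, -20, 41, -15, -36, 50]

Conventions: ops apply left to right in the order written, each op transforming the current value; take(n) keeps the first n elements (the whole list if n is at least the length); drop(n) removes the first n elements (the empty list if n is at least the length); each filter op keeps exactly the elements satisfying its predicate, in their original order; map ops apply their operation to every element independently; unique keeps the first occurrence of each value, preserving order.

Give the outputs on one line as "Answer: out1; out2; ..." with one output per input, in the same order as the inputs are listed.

Execution, op by op:
  [16, 14, 31, 29, 33] -> [15, 13, 30, 28, 32] -> [12, 10, 27, 25, 29] -> [-12, -10, -27, -25, -29] -> [-27, -25, -29] -> [135, 125, 145] -> [145, 125, 135]
  [18, -27, -29, 41, -42, -18] -> [17, -28, -30, 40, -43, -19] -> [14, -31, -33, 37, -46, -22] -> [-14, 31, 33, -37, 46, 22] -> [33, -37, 46, 22] -> [-165, 185, -230, -110] -> [-110, -230, 185, -165]
  [25, 36, -17, -6, 12, 24, 4, 42, -1, -27] -> [24, 35, -18, -7, 11, 23, 3, 41, -2, -28] -> [21, 32, -21, -10, 8, 20, 0, 38, -5, -31] -> [-21, -32, 21, 10, -8, -20, 0, -38, 5, 31] -> [21, 10, -8, -20, 0, -38, 5, 31] -> [-105, -50, 40, 100, 0, 190, -25, -155] -> [-155, -25, 190, 0, 100, 40, -50, -105]
  [50, -20, 41, -15, -36, 50] -> [49, -21, 40, -16, -37, 49] -> [46, -24, 37, -19, -40, 46] -> [-46, 24, -37, 19, 40, -46] -> [-37, 19, 40, -46] -> [185, -95, -200, 230] -> [230, -200, -95, 185]

[145, 125, 135]; [-110, -230, 185, -165]; [-155, -25, 190, 0, 100, 40, -50, -105]; [230, -200, -95, 185]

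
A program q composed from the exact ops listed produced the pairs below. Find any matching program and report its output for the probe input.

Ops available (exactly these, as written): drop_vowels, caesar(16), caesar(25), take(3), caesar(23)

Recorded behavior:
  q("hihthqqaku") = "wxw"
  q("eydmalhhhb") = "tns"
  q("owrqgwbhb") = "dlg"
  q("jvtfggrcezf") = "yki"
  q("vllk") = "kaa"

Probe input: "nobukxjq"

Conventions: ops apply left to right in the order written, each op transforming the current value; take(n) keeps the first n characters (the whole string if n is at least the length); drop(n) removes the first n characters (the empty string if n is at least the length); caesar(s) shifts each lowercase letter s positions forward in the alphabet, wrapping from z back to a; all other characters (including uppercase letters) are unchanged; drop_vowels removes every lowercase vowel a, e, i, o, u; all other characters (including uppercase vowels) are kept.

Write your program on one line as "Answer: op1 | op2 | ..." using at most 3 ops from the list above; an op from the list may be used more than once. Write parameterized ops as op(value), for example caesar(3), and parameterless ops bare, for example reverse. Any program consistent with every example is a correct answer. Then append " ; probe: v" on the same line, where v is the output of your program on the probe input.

take(3) | caesar(25) | caesar(16) ; probe: "cdq"

Check, running the answer program on each example:
  "hihthqqaku" -> "hih" -> "ghg" -> "wxw"
  "eydmalhhhb" -> "eyd" -> "dxc" -> "tns"
  "owrqgwbhb" -> "owr" -> "nvq" -> "dlg"
  "jvtfggrcezf" -> "jvt" -> "ius" -> "yki"
  "vllk" -> "vll" -> "ukk" -> "kaa"
  probe: "nobukxjq" -> "nob" -> "mna" -> "cdq"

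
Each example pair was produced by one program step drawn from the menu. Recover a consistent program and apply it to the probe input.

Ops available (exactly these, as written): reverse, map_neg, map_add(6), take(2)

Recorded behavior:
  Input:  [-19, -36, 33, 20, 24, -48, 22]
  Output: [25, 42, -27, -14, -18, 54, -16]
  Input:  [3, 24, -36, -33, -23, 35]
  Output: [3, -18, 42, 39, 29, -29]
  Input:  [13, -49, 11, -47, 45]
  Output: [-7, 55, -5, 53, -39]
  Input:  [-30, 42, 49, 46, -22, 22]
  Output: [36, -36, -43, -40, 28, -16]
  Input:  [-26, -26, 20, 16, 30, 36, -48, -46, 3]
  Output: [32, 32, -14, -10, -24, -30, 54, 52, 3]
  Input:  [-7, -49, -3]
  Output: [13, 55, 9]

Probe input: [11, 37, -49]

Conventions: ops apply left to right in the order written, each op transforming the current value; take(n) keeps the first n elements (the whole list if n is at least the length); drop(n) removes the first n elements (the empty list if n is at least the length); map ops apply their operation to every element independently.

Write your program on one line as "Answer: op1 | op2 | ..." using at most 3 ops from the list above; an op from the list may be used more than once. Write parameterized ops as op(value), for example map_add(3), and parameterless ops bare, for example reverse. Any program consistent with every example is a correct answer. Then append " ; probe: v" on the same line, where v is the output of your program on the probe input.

map_neg | map_add(6) ; probe: [-5, -31, 55]

Check, running the answer program on each example:
  [-19, -36, 33, 20, 24, -48, 22] -> [19, 36, -33, -20, -24, 48, -22] -> [25, 42, -27, -14, -18, 54, -16]
  [3, 24, -36, -33, -23, 35] -> [-3, -24, 36, 33, 23, -35] -> [3, -18, 42, 39, 29, -29]
  [13, -49, 11, -47, 45] -> [-13, 49, -11, 47, -45] -> [-7, 55, -5, 53, -39]
  [-30, 42, 49, 46, -22, 22] -> [30, -42, -49, -46, 22, -22] -> [36, -36, -43, -40, 28, -16]
  [-26, -26, 20, 16, 30, 36, -48, -46, 3] -> [26, 26, -20, -16, -30, -36, 48, 46, -3] -> [32, 32, -14, -10, -24, -30, 54, 52, 3]
  [-7, -49, -3] -> [7, 49, 3] -> [13, 55, 9]
  probe: [11, 37, -49] -> [-11, -37, 49] -> [-5, -31, 55]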